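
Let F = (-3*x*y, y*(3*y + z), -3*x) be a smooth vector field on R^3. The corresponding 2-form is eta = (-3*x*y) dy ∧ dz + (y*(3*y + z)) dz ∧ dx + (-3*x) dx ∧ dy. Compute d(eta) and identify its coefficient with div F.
d(eta) = (3*y + z) dx ∧ dy ∧ dz; div F = 3*y + z

For a 2-form in R^3 of the form above, applying d gives a 3-form with coefficient ∂P/∂x + ∂Q/∂y + ∂R/∂z:
  ∂P/∂x = -3*y
  ∂Q/∂y = 6*y + z
  ∂R/∂z = 0
Sum = 3*y + z, which is exactly div F.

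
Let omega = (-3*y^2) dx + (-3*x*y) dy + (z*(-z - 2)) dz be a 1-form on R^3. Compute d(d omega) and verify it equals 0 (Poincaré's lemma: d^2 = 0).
d(d omega) = 0

Step 1: d omega = sum_{i<j} (∂f_j/∂x_i - ∂f_i/∂x_j) dx_i ∧ dx_j:
  coeff of dx ∧ dy: 3*y
  coeff of dx ∧ dz: 0
  coeff of dy ∧ dz: 0
Step 2: Apply d again to each 2-form coefficient. The only possible 3-form in R^3 is dx ∧ dy ∧ dz, with coefficient
  ∂(coeff of dy∧dz)/∂x - ∂(coeff of dx∧dz)/∂y + ∂(coeff of dx∧dy)/∂z
  = ∂/∂x (0) - ∂/∂y (0) + ∂/∂z (3*y).
Each of these terms simplifies to sums of mixed partials that cancel in pairs. The result is 0 (by equality of mixed partials for smooth functions — Schwarz / Clairaut).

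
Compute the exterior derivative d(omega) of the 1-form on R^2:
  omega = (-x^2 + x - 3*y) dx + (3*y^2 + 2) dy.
d(omega) = (3) dx ∧ dy

For a 1-form omega = sum_i f_i dx_i, the exterior derivative is
  d(omega) = sum_{i < j} (∂f_j/∂x_i - ∂f_i/∂x_j) dx_i ∧ dx_j.
  coefficient of dx ∧ dy: ∂f_2/∂x - ∂f_1/∂y = ∂(3*y^2 + 2)/∂x - ∂(-x^2 + x - 3*y)/∂y = 3
Assembling: d(omega) = (3) dx ∧ dy.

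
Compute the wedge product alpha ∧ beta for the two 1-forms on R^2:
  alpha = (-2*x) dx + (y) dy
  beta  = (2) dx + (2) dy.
alpha ∧ beta = (-4*x - 2*y) dx ∧ dy

Distribute the wedge, using dx_i ∧ dx_j = -dx_j ∧ dx_i and dx_i ∧ dx_i = 0. For each pair (i, j) with i < j, the coefficient of dx_i ∧ dx_j in alpha ∧ beta is (alpha_i * beta_j - alpha_j * beta_i). Collecting: alpha ∧ beta = (-4*x - 2*y) dx ∧ dy.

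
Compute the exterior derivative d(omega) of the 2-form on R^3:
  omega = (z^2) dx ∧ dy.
d(omega) = (2*z) dx ∧ dy ∧ dz

For a 2-form omega = sum_{i<j} g_{ij} dx_i ∧ dx_j, the exterior derivative is
  d(omega) = sum_{i<j} d(g_{ij}) ∧ dx_i ∧ dx_j = sum_{i<j, k} (∂g_{ij}/∂x_k) dx_k ∧ dx_i ∧ dx_j.
Expand each term, using dx_k ∧ dx_i ∧ dx_j = sgn(permutation) dx_{(a)} ∧ dx_{(b)} ∧ dx_{(c)} with (a < b < c) sorted:
  d(z^2) includes (∂/∂z)(z^2) dz = (2*z) dz, which multiplied by dx ∧ dy gives (2*z) dx ∧ dy ∧ dz
Collecting like 3-forms: d(omega) = (2*z) dx ∧ dy ∧ dz.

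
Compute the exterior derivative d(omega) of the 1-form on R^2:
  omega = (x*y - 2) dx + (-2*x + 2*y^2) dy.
d(omega) = (-x - 2) dx ∧ dy

For a 1-form omega = sum_i f_i dx_i, the exterior derivative is
  d(omega) = sum_{i < j} (∂f_j/∂x_i - ∂f_i/∂x_j) dx_i ∧ dx_j.
  coefficient of dx ∧ dy: ∂f_2/∂x - ∂f_1/∂y = ∂(-2*x + 2*y^2)/∂x - ∂(x*y - 2)/∂y = -x - 2
Assembling: d(omega) = (-x - 2) dx ∧ dy.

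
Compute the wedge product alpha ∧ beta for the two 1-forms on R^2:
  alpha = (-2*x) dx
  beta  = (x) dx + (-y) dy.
alpha ∧ beta = (2*x*y) dx ∧ dy

Distribute the wedge, using dx_i ∧ dx_j = -dx_j ∧ dx_i and dx_i ∧ dx_i = 0. For each pair (i, j) with i < j, the coefficient of dx_i ∧ dx_j in alpha ∧ beta is (alpha_i * beta_j - alpha_j * beta_i). Collecting: alpha ∧ beta = (2*x*y) dx ∧ dy.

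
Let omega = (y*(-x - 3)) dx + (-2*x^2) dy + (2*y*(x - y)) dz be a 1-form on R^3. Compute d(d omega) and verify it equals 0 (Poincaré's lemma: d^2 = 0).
d(d omega) = 0

Step 1: d omega = sum_{i<j} (∂f_j/∂x_i - ∂f_i/∂x_j) dx_i ∧ dx_j:
  coeff of dx ∧ dy: 3 - 3*x
  coeff of dx ∧ dz: 2*y
  coeff of dy ∧ dz: 2*x - 4*y
Step 2: Apply d again to each 2-form coefficient. The only possible 3-form in R^3 is dx ∧ dy ∧ dz, with coefficient
  ∂(coeff of dy∧dz)/∂x - ∂(coeff of dx∧dz)/∂y + ∂(coeff of dx∧dy)/∂z
  = ∂/∂x (2*x - 4*y) - ∂/∂y (2*y) + ∂/∂z (3 - 3*x).
Each of these terms simplifies to sums of mixed partials that cancel in pairs. The result is 0 (by equality of mixed partials for smooth functions — Schwarz / Clairaut).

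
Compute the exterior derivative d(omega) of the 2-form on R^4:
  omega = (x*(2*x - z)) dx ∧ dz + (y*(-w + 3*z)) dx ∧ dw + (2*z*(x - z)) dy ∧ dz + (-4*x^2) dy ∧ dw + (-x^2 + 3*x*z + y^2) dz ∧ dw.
d(omega) = (w - 8*x - 3*z) dx ∧ dy ∧ dw + (-2*x - 3*y + 3*z) dx ∧ dz ∧ dw + (2*z) dx ∧ dy ∧ dz + (2*y) dy ∧ dz ∧ dw

For a 2-form omega = sum_{i<j} g_{ij} dx_i ∧ dx_j, the exterior derivative is
  d(omega) = sum_{i<j} d(g_{ij}) ∧ dx_i ∧ dx_j = sum_{i<j, k} (∂g_{ij}/∂x_k) dx_k ∧ dx_i ∧ dx_j.
Expand each term, using dx_k ∧ dx_i ∧ dx_j = sgn(permutation) dx_{(a)} ∧ dx_{(b)} ∧ dx_{(c)} with (a < b < c) sorted:
  d(y*(-w + 3*z)) includes (∂/∂y)(y*(-w + 3*z)) dy = (-w + 3*z) dy, which multiplied by dx ∧ dw gives (w - 3*z) dx ∧ dy ∧ dw
  d(y*(-w + 3*z)) includes (∂/∂z)(y*(-w + 3*z)) dz = (3*y) dz, which multiplied by dx ∧ dw gives (-3*y) dx ∧ dz ∧ dw
  d(2*z*(x - z)) includes (∂/∂x)(2*z*(x - z)) dx = (2*z) dx, which multiplied by dy ∧ dz gives (2*z) dx ∧ dy ∧ dz
  d(-4*x^2) includes (∂/∂x)(-4*x^2) dx = (-8*x) dx, which multiplied by dy ∧ dw gives (-8*x) dx ∧ dy ∧ dw
  d(-x^2 + 3*x*z + y^2) includes (∂/∂x)(-x^2 + 3*x*z + y^2) dx = (-2*x + 3*z) dx, which multiplied by dz ∧ dw gives (-2*x + 3*z) dx ∧ dz ∧ dw
  d(-x^2 + 3*x*z + y^2) includes (∂/∂y)(-x^2 + 3*x*z + y^2) dy = (2*y) dy, which multiplied by dz ∧ dw gives (2*y) dy ∧ dz ∧ dw
Collecting like 3-forms: d(omega) = (w - 8*x - 3*z) dx ∧ dy ∧ dw + (-2*x - 3*y + 3*z) dx ∧ dz ∧ dw + (2*z) dx ∧ dy ∧ dz + (2*y) dy ∧ dz ∧ dw.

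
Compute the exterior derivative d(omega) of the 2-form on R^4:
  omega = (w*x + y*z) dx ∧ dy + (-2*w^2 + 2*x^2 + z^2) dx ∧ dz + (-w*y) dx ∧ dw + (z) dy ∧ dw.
d(omega) = (y) dx ∧ dy ∧ dz + (w + x) dx ∧ dy ∧ dw + (-4*w) dx ∧ dz ∧ dw + (-1) dy ∧ dz ∧ dw

For a 2-form omega = sum_{i<j} g_{ij} dx_i ∧ dx_j, the exterior derivative is
  d(omega) = sum_{i<j} d(g_{ij}) ∧ dx_i ∧ dx_j = sum_{i<j, k} (∂g_{ij}/∂x_k) dx_k ∧ dx_i ∧ dx_j.
Expand each term, using dx_k ∧ dx_i ∧ dx_j = sgn(permutation) dx_{(a)} ∧ dx_{(b)} ∧ dx_{(c)} with (a < b < c) sorted:
  d(w*x + y*z) includes (∂/∂z)(w*x + y*z) dz = (y) dz, which multiplied by dx ∧ dy gives (y) dx ∧ dy ∧ dz
  d(w*x + y*z) includes (∂/∂w)(w*x + y*z) dw = (x) dw, which multiplied by dx ∧ dy gives (x) dx ∧ dy ∧ dw
  d(-2*w^2 + 2*x^2 + z^2) includes (∂/∂w)(-2*w^2 + 2*x^2 + z^2) dw = (-4*w) dw, which multiplied by dx ∧ dz gives (-4*w) dx ∧ dz ∧ dw
  d(-w*y) includes (∂/∂y)(-w*y) dy = (-w) dy, which multiplied by dx ∧ dw gives (w) dx ∧ dy ∧ dw
  d(z) includes (∂/∂z)(z) dz = (1) dz, which multiplied by dy ∧ dw gives (-1) dy ∧ dz ∧ dw
Collecting like 3-forms: d(omega) = (y) dx ∧ dy ∧ dz + (w + x) dx ∧ dy ∧ dw + (-4*w) dx ∧ dz ∧ dw + (-1) dy ∧ dz ∧ dw.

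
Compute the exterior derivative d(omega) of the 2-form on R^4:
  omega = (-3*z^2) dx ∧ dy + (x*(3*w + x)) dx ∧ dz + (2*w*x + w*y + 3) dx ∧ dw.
d(omega) = (-6*z) dx ∧ dy ∧ dz + (3*x) dx ∧ dz ∧ dw + (-w) dx ∧ dy ∧ dw

For a 2-form omega = sum_{i<j} g_{ij} dx_i ∧ dx_j, the exterior derivative is
  d(omega) = sum_{i<j} d(g_{ij}) ∧ dx_i ∧ dx_j = sum_{i<j, k} (∂g_{ij}/∂x_k) dx_k ∧ dx_i ∧ dx_j.
Expand each term, using dx_k ∧ dx_i ∧ dx_j = sgn(permutation) dx_{(a)} ∧ dx_{(b)} ∧ dx_{(c)} with (a < b < c) sorted:
  d(-3*z^2) includes (∂/∂z)(-3*z^2) dz = (-6*z) dz, which multiplied by dx ∧ dy gives (-6*z) dx ∧ dy ∧ dz
  d(x*(3*w + x)) includes (∂/∂w)(x*(3*w + x)) dw = (3*x) dw, which multiplied by dx ∧ dz gives (3*x) dx ∧ dz ∧ dw
  d(2*w*x + w*y + 3) includes (∂/∂y)(2*w*x + w*y + 3) dy = (w) dy, which multiplied by dx ∧ dw gives (-w) dx ∧ dy ∧ dw
Collecting like 3-forms: d(omega) = (-6*z) dx ∧ dy ∧ dz + (3*x) dx ∧ dz ∧ dw + (-w) dx ∧ dy ∧ dw.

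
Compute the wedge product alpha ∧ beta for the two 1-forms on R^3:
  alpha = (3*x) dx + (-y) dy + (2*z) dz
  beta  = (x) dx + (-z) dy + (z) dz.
alpha ∧ beta = (x*(y - 3*z)) dx ∧ dy + (x*z) dx ∧ dz + (z*(-y + 2*z)) dy ∧ dz

Distribute the wedge, using dx_i ∧ dx_j = -dx_j ∧ dx_i and dx_i ∧ dx_i = 0. For each pair (i, j) with i < j, the coefficient of dx_i ∧ dx_j in alpha ∧ beta is (alpha_i * beta_j - alpha_j * beta_i). Collecting: alpha ∧ beta = (x*(y - 3*z)) dx ∧ dy + (x*z) dx ∧ dz + (z*(-y + 2*z)) dy ∧ dz.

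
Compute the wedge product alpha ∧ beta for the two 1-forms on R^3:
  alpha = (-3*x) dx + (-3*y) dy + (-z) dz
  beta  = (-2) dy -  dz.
alpha ∧ beta = (6*x) dx ∧ dy + (3*x) dx ∧ dz + (3*y - 2*z) dy ∧ dz

Distribute the wedge, using dx_i ∧ dx_j = -dx_j ∧ dx_i and dx_i ∧ dx_i = 0. For each pair (i, j) with i < j, the coefficient of dx_i ∧ dx_j in alpha ∧ beta is (alpha_i * beta_j - alpha_j * beta_i). Collecting: alpha ∧ beta = (6*x) dx ∧ dy + (3*x) dx ∧ dz + (3*y - 2*z) dy ∧ dz.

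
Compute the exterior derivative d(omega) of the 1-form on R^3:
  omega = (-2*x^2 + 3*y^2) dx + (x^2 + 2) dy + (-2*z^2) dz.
d(omega) = (2*x - 6*y) dx ∧ dy

For a 1-form omega = sum_i f_i dx_i, the exterior derivative is
  d(omega) = sum_{i < j} (∂f_j/∂x_i - ∂f_i/∂x_j) dx_i ∧ dx_j.
  coefficient of dx ∧ dy: ∂f_2/∂x - ∂f_1/∂y = ∂(x^2 + 2)/∂x - ∂(-2*x^2 + 3*y^2)/∂y = 2*x - 6*y
Assembling: d(omega) = (2*x - 6*y) dx ∧ dy.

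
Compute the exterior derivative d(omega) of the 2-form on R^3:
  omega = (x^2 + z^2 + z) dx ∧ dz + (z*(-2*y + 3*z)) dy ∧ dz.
d(omega) = 0

For a 2-form omega = sum_{i<j} g_{ij} dx_i ∧ dx_j, the exterior derivative is
  d(omega) = sum_{i<j} d(g_{ij}) ∧ dx_i ∧ dx_j = sum_{i<j, k} (∂g_{ij}/∂x_k) dx_k ∧ dx_i ∧ dx_j.
Expand each term, using dx_k ∧ dx_i ∧ dx_j = sgn(permutation) dx_{(a)} ∧ dx_{(b)} ∧ dx_{(c)} with (a < b < c) sorted:

Collecting like 3-forms: d(omega) = 0.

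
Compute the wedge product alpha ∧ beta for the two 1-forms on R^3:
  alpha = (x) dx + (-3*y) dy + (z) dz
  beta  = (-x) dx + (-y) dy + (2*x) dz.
alpha ∧ beta = (-4*x*y) dx ∧ dy + (x*(2*x + z)) dx ∧ dz + (y*(-6*x + z)) dy ∧ dz

Distribute the wedge, using dx_i ∧ dx_j = -dx_j ∧ dx_i and dx_i ∧ dx_i = 0. For each pair (i, j) with i < j, the coefficient of dx_i ∧ dx_j in alpha ∧ beta is (alpha_i * beta_j - alpha_j * beta_i). Collecting: alpha ∧ beta = (-4*x*y) dx ∧ dy + (x*(2*x + z)) dx ∧ dz + (y*(-6*x + z)) dy ∧ dz.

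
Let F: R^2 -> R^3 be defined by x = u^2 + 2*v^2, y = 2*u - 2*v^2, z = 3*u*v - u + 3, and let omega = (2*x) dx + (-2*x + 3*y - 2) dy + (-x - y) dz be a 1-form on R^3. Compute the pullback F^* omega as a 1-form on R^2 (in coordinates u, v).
F^* omega = (4*u^3 - 3*u^2*v - 3*u^2 + 8*u*v^2 - 6*u*v + 14*u - 20*v^2 - 4) du + (-3*u^3 + 16*u^2*v - 6*u^2 - 24*u*v + 56*v^3 + 8*v) dv

Using F^*(f dg) = (f ∘ F) d(g ∘ F), substitute each coordinate x_i by F_i(u, v) in f_i, and replace dx_i by d F_i = (∂F_i/∂u) du + (∂F_i/∂v) dv.
  For the x component: f_1(F) = 2*u^2 + 4*v^2; d F_1 = (2*u) du + (4*v) dv
  For the y component: f_2(F) = -2*u^2 + 6*u - 10*v^2 - 2; d F_2 = (2) du + (-4*v) dv
  For the z component: f_3(F) = u*(-u - 2); d F_3 = (3*v - 1) du + (3*u) dv
Combining and collecting du, dv coefficients:
  coeff of du: 4*u^3 - 3*u^2*v - 3*u^2 + 8*u*v^2 - 6*u*v + 14*u - 20*v^2 - 4
  coeff of dv: -3*u^3 + 16*u^2*v - 6*u^2 - 24*u*v + 56*v^3 + 8*v
F^* omega = (4*u^3 - 3*u^2*v - 3*u^2 + 8*u*v^2 - 6*u*v + 14*u - 20*v^2 - 4) du + (-3*u^3 + 16*u^2*v - 6*u^2 - 24*u*v + 56*v^3 + 8*v) dv.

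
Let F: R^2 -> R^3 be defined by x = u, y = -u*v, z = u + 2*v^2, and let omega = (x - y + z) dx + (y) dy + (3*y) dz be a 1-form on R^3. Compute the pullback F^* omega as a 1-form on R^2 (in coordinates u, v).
F^* omega = (u*v^2 - 2*u*v + 2*u + 2*v^2) du + (u*v*(u - 12*v)) dv

Using F^*(f dg) = (f ∘ F) d(g ∘ F), substitute each coordinate x_i by F_i(u, v) in f_i, and replace dx_i by d F_i = (∂F_i/∂u) du + (∂F_i/∂v) dv.
  For the x component: f_1(F) = u*v + 2*u + 2*v^2; d F_1 = (1) du + (0) dv
  For the y component: f_2(F) = -u*v; d F_2 = (-v) du + (-u) dv
  For the z component: f_3(F) = -3*u*v; d F_3 = (1) du + (4*v) dv
Combining and collecting du, dv coefficients:
  coeff of du: u*v^2 - 2*u*v + 2*u + 2*v^2
  coeff of dv: u*v*(u - 12*v)
F^* omega = (u*v^2 - 2*u*v + 2*u + 2*v^2) du + (u*v*(u - 12*v)) dv.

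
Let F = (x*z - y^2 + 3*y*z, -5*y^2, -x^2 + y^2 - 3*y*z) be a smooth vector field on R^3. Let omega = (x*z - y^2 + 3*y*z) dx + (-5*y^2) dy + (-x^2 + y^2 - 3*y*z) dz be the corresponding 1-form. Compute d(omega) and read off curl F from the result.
d(omega) = (2*y - 3*z) dy ∧ dz + (3*x + 3*y) dz ∧ dx + (2*y - 3*z) dx ∧ dy; curl F = (2*y - 3*z, 3*x + 3*y, 2*y - 3*z)

d omega = sum_{i<j} (∂f_j/∂x_i - ∂f_i/∂x_j) dx_i ∧ dx_j. Under the identification (dy ∧ dz, dz ∧ dx, dx ∧ dy) ↔ (e_x, e_y, e_z), the coefficients are exactly the components of curl F. Compute:
  ∂R/∂y - ∂Q/∂z = (2*y - 3*z) - (0) = 2*y - 3*z
  ∂P/∂z - ∂R/∂x = (x + 3*y) - (-2*x) = 3*x + 3*y
  ∂Q/∂x - ∂P/∂y = (0) - (-2*y + 3*z) = 2*y - 3*z.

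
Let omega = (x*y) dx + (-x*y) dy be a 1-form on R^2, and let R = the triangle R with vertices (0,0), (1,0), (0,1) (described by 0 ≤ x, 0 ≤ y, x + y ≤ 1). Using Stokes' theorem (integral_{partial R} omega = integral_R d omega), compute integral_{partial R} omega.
integral_(partial R) omega = -1/3

Stokes: integral_partial_R omega = integral_R d omega with d omega = (∂Q/∂x - ∂P/∂y) dx ∧ dy.
  ∂Q/∂x = -y
  ∂P/∂y = x
  integrand = ∂Q/∂x - ∂P/∂y = -x - y.
Integrating over R: integral_0^1 integral_0^{1-x} (-x - y) dy dx = -1/3.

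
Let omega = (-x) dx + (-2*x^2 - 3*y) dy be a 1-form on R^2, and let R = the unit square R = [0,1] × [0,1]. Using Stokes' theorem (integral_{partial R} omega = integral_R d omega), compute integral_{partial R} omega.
integral_(partial R) omega = -2

Stokes: integral_partial_R omega = integral_R d omega with d omega = (∂Q/∂x - ∂P/∂y) dx ∧ dy.
  ∂Q/∂x = -4*x
  ∂P/∂y = 0
  integrand = ∂Q/∂x - ∂P/∂y = -4*x.
Integrating over R: integral_0^1 integral_0^1 (-4*x) dx dy = -2.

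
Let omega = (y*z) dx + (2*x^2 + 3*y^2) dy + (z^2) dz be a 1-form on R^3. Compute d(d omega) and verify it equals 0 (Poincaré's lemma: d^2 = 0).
d(d omega) = 0

Step 1: d omega = sum_{i<j} (∂f_j/∂x_i - ∂f_i/∂x_j) dx_i ∧ dx_j:
  coeff of dx ∧ dy: 4*x - z
  coeff of dx ∧ dz: -y
  coeff of dy ∧ dz: 0
Step 2: Apply d again to each 2-form coefficient. The only possible 3-form in R^3 is dx ∧ dy ∧ dz, with coefficient
  ∂(coeff of dy∧dz)/∂x - ∂(coeff of dx∧dz)/∂y + ∂(coeff of dx∧dy)/∂z
  = ∂/∂x (0) - ∂/∂y (-y) + ∂/∂z (4*x - z).
Each of these terms simplifies to sums of mixed partials that cancel in pairs. The result is 0 (by equality of mixed partials for smooth functions — Schwarz / Clairaut).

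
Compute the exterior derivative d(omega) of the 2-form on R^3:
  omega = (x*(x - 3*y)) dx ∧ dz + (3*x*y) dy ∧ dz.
d(omega) = (3*x + 3*y) dx ∧ dy ∧ dz

For a 2-form omega = sum_{i<j} g_{ij} dx_i ∧ dx_j, the exterior derivative is
  d(omega) = sum_{i<j} d(g_{ij}) ∧ dx_i ∧ dx_j = sum_{i<j, k} (∂g_{ij}/∂x_k) dx_k ∧ dx_i ∧ dx_j.
Expand each term, using dx_k ∧ dx_i ∧ dx_j = sgn(permutation) dx_{(a)} ∧ dx_{(b)} ∧ dx_{(c)} with (a < b < c) sorted:
  d(x*(x - 3*y)) includes (∂/∂y)(x*(x - 3*y)) dy = (-3*x) dy, which multiplied by dx ∧ dz gives (3*x) dx ∧ dy ∧ dz
  d(3*x*y) includes (∂/∂x)(3*x*y) dx = (3*y) dx, which multiplied by dy ∧ dz gives (3*y) dx ∧ dy ∧ dz
Collecting like 3-forms: d(omega) = (3*x + 3*y) dx ∧ dy ∧ dz.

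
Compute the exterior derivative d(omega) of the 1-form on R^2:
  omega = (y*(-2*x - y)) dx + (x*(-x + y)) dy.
d(omega) = (3*y) dx ∧ dy

For a 1-form omega = sum_i f_i dx_i, the exterior derivative is
  d(omega) = sum_{i < j} (∂f_j/∂x_i - ∂f_i/∂x_j) dx_i ∧ dx_j.
  coefficient of dx ∧ dy: ∂f_2/∂x - ∂f_1/∂y = ∂(x*(-x + y))/∂x - ∂(y*(-2*x - y))/∂y = 3*y
Assembling: d(omega) = (3*y) dx ∧ dy.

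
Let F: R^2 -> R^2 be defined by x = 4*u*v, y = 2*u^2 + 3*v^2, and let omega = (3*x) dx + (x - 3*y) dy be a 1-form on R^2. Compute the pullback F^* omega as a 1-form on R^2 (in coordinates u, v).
F^* omega = (4*u*(-6*u^2 + 4*u*v + 3*v^2)) du + (6*v*(2*u^2 + 4*u*v - 9*v^2)) dv

Using F^*(f dg) = (f ∘ F) d(g ∘ F), substitute each coordinate x_i by F_i(u, v) in f_i, and replace dx_i by d F_i = (∂F_i/∂u) du + (∂F_i/∂v) dv.
  For the x component: f_1(F) = 12*u*v; d F_1 = (4*v) du + (4*u) dv
  For the y component: f_2(F) = -6*u^2 + 4*u*v - 9*v^2; d F_2 = (4*u) du + (6*v) dv
Combining and collecting du, dv coefficients:
  coeff of du: 4*u*(-6*u^2 + 4*u*v + 3*v^2)
  coeff of dv: 6*v*(2*u^2 + 4*u*v - 9*v^2)
F^* omega = (4*u*(-6*u^2 + 4*u*v + 3*v^2)) du + (6*v*(2*u^2 + 4*u*v - 9*v^2)) dv.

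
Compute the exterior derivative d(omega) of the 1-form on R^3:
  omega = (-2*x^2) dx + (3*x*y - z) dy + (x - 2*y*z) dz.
d(omega) = (3*y) dx ∧ dy + (1) dx ∧ dz + (1 - 2*z) dy ∧ dz

For a 1-form omega = sum_i f_i dx_i, the exterior derivative is
  d(omega) = sum_{i < j} (∂f_j/∂x_i - ∂f_i/∂x_j) dx_i ∧ dx_j.
  coefficient of dx ∧ dy: ∂f_2/∂x - ∂f_1/∂y = ∂(3*x*y - z)/∂x - ∂(-2*x^2)/∂y = 3*y
  coefficient of dx ∧ dz: ∂f_3/∂x - ∂f_1/∂z = ∂(x - 2*y*z)/∂x - ∂(-2*x^2)/∂z = 1
  coefficient of dy ∧ dz: ∂f_3/∂y - ∂f_2/∂z = ∂(x - 2*y*z)/∂y - ∂(3*x*y - z)/∂z = 1 - 2*z
Assembling: d(omega) = (3*y) dx ∧ dy + (1) dx ∧ dz + (1 - 2*z) dy ∧ dz.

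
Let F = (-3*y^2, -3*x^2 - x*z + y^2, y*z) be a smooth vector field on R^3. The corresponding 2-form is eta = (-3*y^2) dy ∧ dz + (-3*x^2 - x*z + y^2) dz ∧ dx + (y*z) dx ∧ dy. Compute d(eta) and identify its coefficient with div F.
d(eta) = (3*y) dx ∧ dy ∧ dz; div F = 3*y

For a 2-form in R^3 of the form above, applying d gives a 3-form with coefficient ∂P/∂x + ∂Q/∂y + ∂R/∂z:
  ∂P/∂x = 0
  ∂Q/∂y = 2*y
  ∂R/∂z = y
Sum = 3*y, which is exactly div F.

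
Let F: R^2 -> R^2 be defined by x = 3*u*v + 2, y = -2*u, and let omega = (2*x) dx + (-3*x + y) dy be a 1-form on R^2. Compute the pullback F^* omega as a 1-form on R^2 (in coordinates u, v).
F^* omega = (18*u*v^2 + 18*u*v + 4*u + 12*v + 12) du + (6*u*(3*u*v + 2)) dv

Using F^*(f dg) = (f ∘ F) d(g ∘ F), substitute each coordinate x_i by F_i(u, v) in f_i, and replace dx_i by d F_i = (∂F_i/∂u) du + (∂F_i/∂v) dv.
  For the x component: f_1(F) = 6*u*v + 4; d F_1 = (3*v) du + (3*u) dv
  For the y component: f_2(F) = -9*u*v - 2*u - 6; d F_2 = (-2) du + (0) dv
Combining and collecting du, dv coefficients:
  coeff of du: 18*u*v^2 + 18*u*v + 4*u + 12*v + 12
  coeff of dv: 6*u*(3*u*v + 2)
F^* omega = (18*u*v^2 + 18*u*v + 4*u + 12*v + 12) du + (6*u*(3*u*v + 2)) dv.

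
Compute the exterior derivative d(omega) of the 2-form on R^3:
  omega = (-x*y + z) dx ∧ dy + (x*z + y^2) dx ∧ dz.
d(omega) = (1 - 2*y) dx ∧ dy ∧ dz

For a 2-form omega = sum_{i<j} g_{ij} dx_i ∧ dx_j, the exterior derivative is
  d(omega) = sum_{i<j} d(g_{ij}) ∧ dx_i ∧ dx_j = sum_{i<j, k} (∂g_{ij}/∂x_k) dx_k ∧ dx_i ∧ dx_j.
Expand each term, using dx_k ∧ dx_i ∧ dx_j = sgn(permutation) dx_{(a)} ∧ dx_{(b)} ∧ dx_{(c)} with (a < b < c) sorted:
  d(-x*y + z) includes (∂/∂z)(-x*y + z) dz = (1) dz, which multiplied by dx ∧ dy gives (1) dx ∧ dy ∧ dz
  d(x*z + y^2) includes (∂/∂y)(x*z + y^2) dy = (2*y) dy, which multiplied by dx ∧ dz gives (-2*y) dx ∧ dy ∧ dz
Collecting like 3-forms: d(omega) = (1 - 2*y) dx ∧ dy ∧ dz.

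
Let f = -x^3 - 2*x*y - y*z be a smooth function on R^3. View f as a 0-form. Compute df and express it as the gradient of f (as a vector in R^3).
df = (-3*x^2 - 2*y) dx + (-2*x - z) dy + (-y) dz; grad f = (-3*x^2 - 2*y, -2*x - z, -y)

For a 0-form f, d f = (∂f/∂x) dx + (∂f/∂y) dy + (∂f/∂z) dz. The components of the vector representation are exactly the entries of grad f in Cartesian coordinates:
  ∂f/∂x = -3*x^2 - 2*y
  ∂f/∂y = -2*x - z
  ∂f/∂z = -y.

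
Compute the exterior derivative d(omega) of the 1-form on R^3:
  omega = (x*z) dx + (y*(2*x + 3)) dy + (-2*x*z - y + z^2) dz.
d(omega) = (2*y) dx ∧ dy + (-x - 2*z) dx ∧ dz + (-1) dy ∧ dz

For a 1-form omega = sum_i f_i dx_i, the exterior derivative is
  d(omega) = sum_{i < j} (∂f_j/∂x_i - ∂f_i/∂x_j) dx_i ∧ dx_j.
  coefficient of dx ∧ dy: ∂f_2/∂x - ∂f_1/∂y = ∂(y*(2*x + 3))/∂x - ∂(x*z)/∂y = 2*y
  coefficient of dx ∧ dz: ∂f_3/∂x - ∂f_1/∂z = ∂(-2*x*z - y + z^2)/∂x - ∂(x*z)/∂z = -x - 2*z
  coefficient of dy ∧ dz: ∂f_3/∂y - ∂f_2/∂z = ∂(-2*x*z - y + z^2)/∂y - ∂(y*(2*x + 3))/∂z = -1
Assembling: d(omega) = (2*y) dx ∧ dy + (-x - 2*z) dx ∧ dz + (-1) dy ∧ dz.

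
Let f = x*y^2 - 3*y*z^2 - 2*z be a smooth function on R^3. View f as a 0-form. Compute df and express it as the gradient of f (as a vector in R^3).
df = (y^2) dx + (2*x*y - 3*z^2) dy + (-6*y*z - 2) dz; grad f = (y^2, 2*x*y - 3*z^2, -6*y*z - 2)

For a 0-form f, d f = (∂f/∂x) dx + (∂f/∂y) dy + (∂f/∂z) dz. The components of the vector representation are exactly the entries of grad f in Cartesian coordinates:
  ∂f/∂x = y^2
  ∂f/∂y = 2*x*y - 3*z^2
  ∂f/∂z = -6*y*z - 2.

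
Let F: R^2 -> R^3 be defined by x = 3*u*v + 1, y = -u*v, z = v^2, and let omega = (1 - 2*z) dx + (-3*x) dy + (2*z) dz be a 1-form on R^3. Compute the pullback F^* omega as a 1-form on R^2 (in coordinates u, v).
F^* omega = (3*v*(3*u*v - 2*v^2 + 2)) du + (9*u^2*v - 6*u*v^2 + 6*u + 4*v^3) dv

Using F^*(f dg) = (f ∘ F) d(g ∘ F), substitute each coordinate x_i by F_i(u, v) in f_i, and replace dx_i by d F_i = (∂F_i/∂u) du + (∂F_i/∂v) dv.
  For the x component: f_1(F) = 1 - 2*v^2; d F_1 = (3*v) du + (3*u) dv
  For the y component: f_2(F) = -9*u*v - 3; d F_2 = (-v) du + (-u) dv
  For the z component: f_3(F) = 2*v^2; d F_3 = (0) du + (2*v) dv
Combining and collecting du, dv coefficients:
  coeff of du: 3*v*(3*u*v - 2*v^2 + 2)
  coeff of dv: 9*u^2*v - 6*u*v^2 + 6*u + 4*v^3
F^* omega = (3*v*(3*u*v - 2*v^2 + 2)) du + (9*u^2*v - 6*u*v^2 + 6*u + 4*v^3) dv.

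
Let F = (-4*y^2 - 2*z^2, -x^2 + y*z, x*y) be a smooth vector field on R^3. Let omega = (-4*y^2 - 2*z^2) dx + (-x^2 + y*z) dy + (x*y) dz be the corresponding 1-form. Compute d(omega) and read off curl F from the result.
d(omega) = (x - y) dy ∧ dz + (-y - 4*z) dz ∧ dx + (-2*x + 8*y) dx ∧ dy; curl F = (x - y, -y - 4*z, -2*x + 8*y)

d omega = sum_{i<j} (∂f_j/∂x_i - ∂f_i/∂x_j) dx_i ∧ dx_j. Under the identification (dy ∧ dz, dz ∧ dx, dx ∧ dy) ↔ (e_x, e_y, e_z), the coefficients are exactly the components of curl F. Compute:
  ∂R/∂y - ∂Q/∂z = (x) - (y) = x - y
  ∂P/∂z - ∂R/∂x = (-4*z) - (y) = -y - 4*z
  ∂Q/∂x - ∂P/∂y = (-2*x) - (-8*y) = -2*x + 8*y.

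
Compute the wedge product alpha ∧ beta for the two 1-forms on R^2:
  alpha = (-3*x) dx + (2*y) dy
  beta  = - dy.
alpha ∧ beta = (3*x) dx ∧ dy

Distribute the wedge, using dx_i ∧ dx_j = -dx_j ∧ dx_i and dx_i ∧ dx_i = 0. For each pair (i, j) with i < j, the coefficient of dx_i ∧ dx_j in alpha ∧ beta is (alpha_i * beta_j - alpha_j * beta_i). Collecting: alpha ∧ beta = (3*x) dx ∧ dy.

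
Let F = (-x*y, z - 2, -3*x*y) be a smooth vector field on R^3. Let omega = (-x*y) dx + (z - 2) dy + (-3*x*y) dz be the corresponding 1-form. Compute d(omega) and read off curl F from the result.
d(omega) = (-3*x - 1) dy ∧ dz + (3*y) dz ∧ dx + (x) dx ∧ dy; curl F = (-3*x - 1, 3*y, x)

d omega = sum_{i<j} (∂f_j/∂x_i - ∂f_i/∂x_j) dx_i ∧ dx_j. Under the identification (dy ∧ dz, dz ∧ dx, dx ∧ dy) ↔ (e_x, e_y, e_z), the coefficients are exactly the components of curl F. Compute:
  ∂R/∂y - ∂Q/∂z = (-3*x) - (1) = -3*x - 1
  ∂P/∂z - ∂R/∂x = (0) - (-3*y) = 3*y
  ∂Q/∂x - ∂P/∂y = (0) - (-x) = x.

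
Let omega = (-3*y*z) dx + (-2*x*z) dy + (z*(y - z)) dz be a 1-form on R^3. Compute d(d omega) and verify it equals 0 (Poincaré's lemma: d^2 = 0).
d(d omega) = 0

Step 1: d omega = sum_{i<j} (∂f_j/∂x_i - ∂f_i/∂x_j) dx_i ∧ dx_j:
  coeff of dx ∧ dy: z
  coeff of dx ∧ dz: 3*y
  coeff of dy ∧ dz: 2*x + z
Step 2: Apply d again to each 2-form coefficient. The only possible 3-form in R^3 is dx ∧ dy ∧ dz, with coefficient
  ∂(coeff of dy∧dz)/∂x - ∂(coeff of dx∧dz)/∂y + ∂(coeff of dx∧dy)/∂z
  = ∂/∂x (2*x + z) - ∂/∂y (3*y) + ∂/∂z (z).
Each of these terms simplifies to sums of mixed partials that cancel in pairs. The result is 0 (by equality of mixed partials for smooth functions — Schwarz / Clairaut).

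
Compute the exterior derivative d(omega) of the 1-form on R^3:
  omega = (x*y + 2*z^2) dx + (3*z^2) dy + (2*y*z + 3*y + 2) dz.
d(omega) = (-x) dx ∧ dy + (-4*z) dx ∧ dz + (3 - 4*z) dy ∧ dz

For a 1-form omega = sum_i f_i dx_i, the exterior derivative is
  d(omega) = sum_{i < j} (∂f_j/∂x_i - ∂f_i/∂x_j) dx_i ∧ dx_j.
  coefficient of dx ∧ dy: ∂f_2/∂x - ∂f_1/∂y = ∂(3*z^2)/∂x - ∂(x*y + 2*z^2)/∂y = -x
  coefficient of dx ∧ dz: ∂f_3/∂x - ∂f_1/∂z = ∂(2*y*z + 3*y + 2)/∂x - ∂(x*y + 2*z^2)/∂z = -4*z
  coefficient of dy ∧ dz: ∂f_3/∂y - ∂f_2/∂z = ∂(2*y*z + 3*y + 2)/∂y - ∂(3*z^2)/∂z = 3 - 4*z
Assembling: d(omega) = (-x) dx ∧ dy + (-4*z) dx ∧ dz + (3 - 4*z) dy ∧ dz.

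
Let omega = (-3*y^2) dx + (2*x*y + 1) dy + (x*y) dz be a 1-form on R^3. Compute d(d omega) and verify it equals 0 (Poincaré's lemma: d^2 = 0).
d(d omega) = 0

Step 1: d omega = sum_{i<j} (∂f_j/∂x_i - ∂f_i/∂x_j) dx_i ∧ dx_j:
  coeff of dx ∧ dy: 8*y
  coeff of dx ∧ dz: y
  coeff of dy ∧ dz: x
Step 2: Apply d again to each 2-form coefficient. The only possible 3-form in R^3 is dx ∧ dy ∧ dz, with coefficient
  ∂(coeff of dy∧dz)/∂x - ∂(coeff of dx∧dz)/∂y + ∂(coeff of dx∧dy)/∂z
  = ∂/∂x (x) - ∂/∂y (y) + ∂/∂z (8*y).
Each of these terms simplifies to sums of mixed partials that cancel in pairs. The result is 0 (by equality of mixed partials for smooth functions — Schwarz / Clairaut).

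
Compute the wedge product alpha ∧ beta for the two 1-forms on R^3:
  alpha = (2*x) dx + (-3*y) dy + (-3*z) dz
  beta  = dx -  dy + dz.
alpha ∧ beta = (-2*x + 3*y) dx ∧ dy + (2*x + 3*z) dx ∧ dz + (-3*y - 3*z) dy ∧ dz

Distribute the wedge, using dx_i ∧ dx_j = -dx_j ∧ dx_i and dx_i ∧ dx_i = 0. For each pair (i, j) with i < j, the coefficient of dx_i ∧ dx_j in alpha ∧ beta is (alpha_i * beta_j - alpha_j * beta_i). Collecting: alpha ∧ beta = (-2*x + 3*y) dx ∧ dy + (2*x + 3*z) dx ∧ dz + (-3*y - 3*z) dy ∧ dz.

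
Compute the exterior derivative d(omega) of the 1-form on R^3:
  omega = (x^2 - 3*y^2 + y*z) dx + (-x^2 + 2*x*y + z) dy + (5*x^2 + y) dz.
d(omega) = (-2*x + 8*y - z) dx ∧ dy + (10*x - y) dx ∧ dz

For a 1-form omega = sum_i f_i dx_i, the exterior derivative is
  d(omega) = sum_{i < j} (∂f_j/∂x_i - ∂f_i/∂x_j) dx_i ∧ dx_j.
  coefficient of dx ∧ dy: ∂f_2/∂x - ∂f_1/∂y = ∂(-x^2 + 2*x*y + z)/∂x - ∂(x^2 - 3*y^2 + y*z)/∂y = -2*x + 8*y - z
  coefficient of dx ∧ dz: ∂f_3/∂x - ∂f_1/∂z = ∂(5*x^2 + y)/∂x - ∂(x^2 - 3*y^2 + y*z)/∂z = 10*x - y
Assembling: d(omega) = (-2*x + 8*y - z) dx ∧ dy + (10*x - y) dx ∧ dz.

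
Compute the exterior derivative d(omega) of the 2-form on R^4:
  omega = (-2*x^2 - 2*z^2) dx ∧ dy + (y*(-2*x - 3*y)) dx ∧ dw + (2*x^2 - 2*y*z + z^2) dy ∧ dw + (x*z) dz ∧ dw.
d(omega) = (-4*z) dx ∧ dy ∧ dz + (6*x + 6*y) dx ∧ dy ∧ dw + (2*y - 2*z) dy ∧ dz ∧ dw + (z) dx ∧ dz ∧ dw

For a 2-form omega = sum_{i<j} g_{ij} dx_i ∧ dx_j, the exterior derivative is
  d(omega) = sum_{i<j} d(g_{ij}) ∧ dx_i ∧ dx_j = sum_{i<j, k} (∂g_{ij}/∂x_k) dx_k ∧ dx_i ∧ dx_j.
Expand each term, using dx_k ∧ dx_i ∧ dx_j = sgn(permutation) dx_{(a)} ∧ dx_{(b)} ∧ dx_{(c)} with (a < b < c) sorted:
  d(-2*x^2 - 2*z^2) includes (∂/∂z)(-2*x^2 - 2*z^2) dz = (-4*z) dz, which multiplied by dx ∧ dy gives (-4*z) dx ∧ dy ∧ dz
  d(y*(-2*x - 3*y)) includes (∂/∂y)(y*(-2*x - 3*y)) dy = (-2*x - 6*y) dy, which multiplied by dx ∧ dw gives (2*x + 6*y) dx ∧ dy ∧ dw
  d(2*x^2 - 2*y*z + z^2) includes (∂/∂x)(2*x^2 - 2*y*z + z^2) dx = (4*x) dx, which multiplied by dy ∧ dw gives (4*x) dx ∧ dy ∧ dw
  d(2*x^2 - 2*y*z + z^2) includes (∂/∂z)(2*x^2 - 2*y*z + z^2) dz = (-2*y + 2*z) dz, which multiplied by dy ∧ dw gives (2*y - 2*z) dy ∧ dz ∧ dw
  d(x*z) includes (∂/∂x)(x*z) dx = (z) dx, which multiplied by dz ∧ dw gives (z) dx ∧ dz ∧ dw
Collecting like 3-forms: d(omega) = (-4*z) dx ∧ dy ∧ dz + (6*x + 6*y) dx ∧ dy ∧ dw + (2*y - 2*z) dy ∧ dz ∧ dw + (z) dx ∧ dz ∧ dw.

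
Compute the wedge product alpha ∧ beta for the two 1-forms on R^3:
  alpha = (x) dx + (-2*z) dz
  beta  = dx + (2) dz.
alpha ∧ beta = (2*x + 2*z) dx ∧ dz

Distribute the wedge, using dx_i ∧ dx_j = -dx_j ∧ dx_i and dx_i ∧ dx_i = 0. For each pair (i, j) with i < j, the coefficient of dx_i ∧ dx_j in alpha ∧ beta is (alpha_i * beta_j - alpha_j * beta_i). Collecting: alpha ∧ beta = (2*x + 2*z) dx ∧ dz.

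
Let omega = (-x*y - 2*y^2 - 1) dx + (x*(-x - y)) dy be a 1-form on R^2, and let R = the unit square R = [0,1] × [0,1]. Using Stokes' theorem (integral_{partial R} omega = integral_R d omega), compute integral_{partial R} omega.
integral_(partial R) omega = 1

Stokes: integral_partial_R omega = integral_R d omega with d omega = (∂Q/∂x - ∂P/∂y) dx ∧ dy.
  ∂Q/∂x = -2*x - y
  ∂P/∂y = -x - 4*y
  integrand = ∂Q/∂x - ∂P/∂y = -x + 3*y.
Integrating over R: integral_0^1 integral_0^1 (-x + 3*y) dx dy = 1.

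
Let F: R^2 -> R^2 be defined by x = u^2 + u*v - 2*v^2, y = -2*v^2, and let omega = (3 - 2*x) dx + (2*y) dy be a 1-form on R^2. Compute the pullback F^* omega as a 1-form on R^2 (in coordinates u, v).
F^* omega = (-4*u^3 - 6*u^2*v + 6*u*v^2 + 6*u + 4*v^3 + 3*v) du + (-2*u^3 + 6*u^2*v + 12*u*v^2 + 3*u - 12*v) dv

Using F^*(f dg) = (f ∘ F) d(g ∘ F), substitute each coordinate x_i by F_i(u, v) in f_i, and replace dx_i by d F_i = (∂F_i/∂u) du + (∂F_i/∂v) dv.
  For the x component: f_1(F) = -2*u^2 - 2*u*v + 4*v^2 + 3; d F_1 = (2*u + v) du + (u - 4*v) dv
  For the y component: f_2(F) = -4*v^2; d F_2 = (0) du + (-4*v) dv
Combining and collecting du, dv coefficients:
  coeff of du: -4*u^3 - 6*u^2*v + 6*u*v^2 + 6*u + 4*v^3 + 3*v
  coeff of dv: -2*u^3 + 6*u^2*v + 12*u*v^2 + 3*u - 12*v
F^* omega = (-4*u^3 - 6*u^2*v + 6*u*v^2 + 6*u + 4*v^3 + 3*v) du + (-2*u^3 + 6*u^2*v + 12*u*v^2 + 3*u - 12*v) dv.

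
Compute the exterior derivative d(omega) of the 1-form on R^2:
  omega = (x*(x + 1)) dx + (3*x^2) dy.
d(omega) = (6*x) dx ∧ dy

For a 1-form omega = sum_i f_i dx_i, the exterior derivative is
  d(omega) = sum_{i < j} (∂f_j/∂x_i - ∂f_i/∂x_j) dx_i ∧ dx_j.
  coefficient of dx ∧ dy: ∂f_2/∂x - ∂f_1/∂y = ∂(3*x^2)/∂x - ∂(x*(x + 1))/∂y = 6*x
Assembling: d(omega) = (6*x) dx ∧ dy.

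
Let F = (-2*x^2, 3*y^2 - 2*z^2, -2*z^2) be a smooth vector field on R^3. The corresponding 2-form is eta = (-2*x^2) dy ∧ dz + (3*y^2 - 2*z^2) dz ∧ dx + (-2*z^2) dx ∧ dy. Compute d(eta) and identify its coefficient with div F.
d(eta) = (-4*x + 6*y - 4*z) dx ∧ dy ∧ dz; div F = -4*x + 6*y - 4*z

For a 2-form in R^3 of the form above, applying d gives a 3-form with coefficient ∂P/∂x + ∂Q/∂y + ∂R/∂z:
  ∂P/∂x = -4*x
  ∂Q/∂y = 6*y
  ∂R/∂z = -4*z
Sum = -4*x + 6*y - 4*z, which is exactly div F.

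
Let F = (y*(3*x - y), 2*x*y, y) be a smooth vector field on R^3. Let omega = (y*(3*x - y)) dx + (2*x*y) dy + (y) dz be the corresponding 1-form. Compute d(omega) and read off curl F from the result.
d(omega) = (1) dy ∧ dz + (0) dz ∧ dx + (-3*x + 4*y) dx ∧ dy; curl F = (1, 0, -3*x + 4*y)

d omega = sum_{i<j} (∂f_j/∂x_i - ∂f_i/∂x_j) dx_i ∧ dx_j. Under the identification (dy ∧ dz, dz ∧ dx, dx ∧ dy) ↔ (e_x, e_y, e_z), the coefficients are exactly the components of curl F. Compute:
  ∂R/∂y - ∂Q/∂z = (1) - (0) = 1
  ∂P/∂z - ∂R/∂x = (0) - (0) = 0
  ∂Q/∂x - ∂P/∂y = (2*y) - (3*x - 2*y) = -3*x + 4*y.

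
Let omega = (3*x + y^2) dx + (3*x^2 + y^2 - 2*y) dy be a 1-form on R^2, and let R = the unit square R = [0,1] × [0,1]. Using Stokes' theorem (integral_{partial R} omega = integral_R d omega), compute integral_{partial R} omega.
integral_(partial R) omega = 2

Stokes: integral_partial_R omega = integral_R d omega with d omega = (∂Q/∂x - ∂P/∂y) dx ∧ dy.
  ∂Q/∂x = 6*x
  ∂P/∂y = 2*y
  integrand = ∂Q/∂x - ∂P/∂y = 6*x - 2*y.
Integrating over R: integral_0^1 integral_0^1 (6*x - 2*y) dx dy = 2.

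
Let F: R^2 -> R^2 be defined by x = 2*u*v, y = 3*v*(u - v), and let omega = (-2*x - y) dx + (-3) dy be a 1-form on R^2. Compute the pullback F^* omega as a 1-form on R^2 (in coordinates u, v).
F^* omega = (v*(-14*u*v + 6*v^2 - 9)) du + (-14*u^2*v + 6*u*v^2 - 9*u + 18*v) dv

Using F^*(f dg) = (f ∘ F) d(g ∘ F), substitute each coordinate x_i by F_i(u, v) in f_i, and replace dx_i by d F_i = (∂F_i/∂u) du + (∂F_i/∂v) dv.
  For the x component: f_1(F) = v*(-7*u + 3*v); d F_1 = (2*v) du + (2*u) dv
  For the y component: f_2(F) = -3; d F_2 = (3*v) du + (3*u - 6*v) dv
Combining and collecting du, dv coefficients:
  coeff of du: v*(-14*u*v + 6*v^2 - 9)
  coeff of dv: -14*u^2*v + 6*u*v^2 - 9*u + 18*v
F^* omega = (v*(-14*u*v + 6*v^2 - 9)) du + (-14*u^2*v + 6*u*v^2 - 9*u + 18*v) dv.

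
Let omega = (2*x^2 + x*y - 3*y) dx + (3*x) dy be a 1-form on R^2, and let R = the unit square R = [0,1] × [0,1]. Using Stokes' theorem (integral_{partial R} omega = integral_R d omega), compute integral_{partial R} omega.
integral_(partial R) omega = 11/2

Stokes: integral_partial_R omega = integral_R d omega with d omega = (∂Q/∂x - ∂P/∂y) dx ∧ dy.
  ∂Q/∂x = 3
  ∂P/∂y = x - 3
  integrand = ∂Q/∂x - ∂P/∂y = 6 - x.
Integrating over R: integral_0^1 integral_0^1 (6 - x) dx dy = 11/2.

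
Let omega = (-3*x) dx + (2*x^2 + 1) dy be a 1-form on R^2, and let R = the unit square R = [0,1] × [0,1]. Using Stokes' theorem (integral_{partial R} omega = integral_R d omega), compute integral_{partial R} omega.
integral_(partial R) omega = 2

Stokes: integral_partial_R omega = integral_R d omega with d omega = (∂Q/∂x - ∂P/∂y) dx ∧ dy.
  ∂Q/∂x = 4*x
  ∂P/∂y = 0
  integrand = ∂Q/∂x - ∂P/∂y = 4*x.
Integrating over R: integral_0^1 integral_0^1 (4*x) dx dy = 2.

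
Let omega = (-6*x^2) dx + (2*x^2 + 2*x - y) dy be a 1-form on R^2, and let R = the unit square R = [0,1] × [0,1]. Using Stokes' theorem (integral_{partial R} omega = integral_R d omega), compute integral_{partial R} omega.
integral_(partial R) omega = 4

Stokes: integral_partial_R omega = integral_R d omega with d omega = (∂Q/∂x - ∂P/∂y) dx ∧ dy.
  ∂Q/∂x = 4*x + 2
  ∂P/∂y = 0
  integrand = ∂Q/∂x - ∂P/∂y = 4*x + 2.
Integrating over R: integral_0^1 integral_0^1 (4*x + 2) dx dy = 4.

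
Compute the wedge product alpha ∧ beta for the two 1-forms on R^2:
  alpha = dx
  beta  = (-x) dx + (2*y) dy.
alpha ∧ beta = (2*y) dx ∧ dy

Distribute the wedge, using dx_i ∧ dx_j = -dx_j ∧ dx_i and dx_i ∧ dx_i = 0. For each pair (i, j) with i < j, the coefficient of dx_i ∧ dx_j in alpha ∧ beta is (alpha_i * beta_j - alpha_j * beta_i). Collecting: alpha ∧ beta = (2*y) dx ∧ dy.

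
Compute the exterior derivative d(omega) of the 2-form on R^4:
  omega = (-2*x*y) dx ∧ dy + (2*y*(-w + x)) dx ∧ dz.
d(omega) = (2*w - 2*x) dx ∧ dy ∧ dz + (-2*y) dx ∧ dz ∧ dw

For a 2-form omega = sum_{i<j} g_{ij} dx_i ∧ dx_j, the exterior derivative is
  d(omega) = sum_{i<j} d(g_{ij}) ∧ dx_i ∧ dx_j = sum_{i<j, k} (∂g_{ij}/∂x_k) dx_k ∧ dx_i ∧ dx_j.
Expand each term, using dx_k ∧ dx_i ∧ dx_j = sgn(permutation) dx_{(a)} ∧ dx_{(b)} ∧ dx_{(c)} with (a < b < c) sorted:
  d(2*y*(-w + x)) includes (∂/∂y)(2*y*(-w + x)) dy = (-2*w + 2*x) dy, which multiplied by dx ∧ dz gives (2*w - 2*x) dx ∧ dy ∧ dz
  d(2*y*(-w + x)) includes (∂/∂w)(2*y*(-w + x)) dw = (-2*y) dw, which multiplied by dx ∧ dz gives (-2*y) dx ∧ dz ∧ dw
Collecting like 3-forms: d(omega) = (2*w - 2*x) dx ∧ dy ∧ dz + (-2*y) dx ∧ dz ∧ dw.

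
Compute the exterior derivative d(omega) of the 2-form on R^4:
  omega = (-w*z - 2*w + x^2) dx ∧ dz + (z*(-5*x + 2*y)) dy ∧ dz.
d(omega) = (-z - 2) dx ∧ dz ∧ dw + (-5*z) dx ∧ dy ∧ dz

For a 2-form omega = sum_{i<j} g_{ij} dx_i ∧ dx_j, the exterior derivative is
  d(omega) = sum_{i<j} d(g_{ij}) ∧ dx_i ∧ dx_j = sum_{i<j, k} (∂g_{ij}/∂x_k) dx_k ∧ dx_i ∧ dx_j.
Expand each term, using dx_k ∧ dx_i ∧ dx_j = sgn(permutation) dx_{(a)} ∧ dx_{(b)} ∧ dx_{(c)} with (a < b < c) sorted:
  d(-w*z - 2*w + x^2) includes (∂/∂w)(-w*z - 2*w + x^2) dw = (-z - 2) dw, which multiplied by dx ∧ dz gives (-z - 2) dx ∧ dz ∧ dw
  d(z*(-5*x + 2*y)) includes (∂/∂x)(z*(-5*x + 2*y)) dx = (-5*z) dx, which multiplied by dy ∧ dz gives (-5*z) dx ∧ dy ∧ dz
Collecting like 3-forms: d(omega) = (-z - 2) dx ∧ dz ∧ dw + (-5*z) dx ∧ dy ∧ dz.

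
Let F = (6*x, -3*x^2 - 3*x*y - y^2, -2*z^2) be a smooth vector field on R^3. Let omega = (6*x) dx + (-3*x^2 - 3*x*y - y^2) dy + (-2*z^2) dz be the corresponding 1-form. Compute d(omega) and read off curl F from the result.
d(omega) = (0) dy ∧ dz + (0) dz ∧ dx + (-6*x - 3*y) dx ∧ dy; curl F = (0, 0, -6*x - 3*y)

d omega = sum_{i<j} (∂f_j/∂x_i - ∂f_i/∂x_j) dx_i ∧ dx_j. Under the identification (dy ∧ dz, dz ∧ dx, dx ∧ dy) ↔ (e_x, e_y, e_z), the coefficients are exactly the components of curl F. Compute:
  ∂R/∂y - ∂Q/∂z = (0) - (0) = 0
  ∂P/∂z - ∂R/∂x = (0) - (0) = 0
  ∂Q/∂x - ∂P/∂y = (-6*x - 3*y) - (0) = -6*x - 3*y.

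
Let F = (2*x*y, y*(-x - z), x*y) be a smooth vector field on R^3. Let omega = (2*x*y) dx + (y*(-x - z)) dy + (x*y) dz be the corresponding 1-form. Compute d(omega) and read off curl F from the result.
d(omega) = (x + y) dy ∧ dz + (-y) dz ∧ dx + (-2*x - y) dx ∧ dy; curl F = (x + y, -y, -2*x - y)

d omega = sum_{i<j} (∂f_j/∂x_i - ∂f_i/∂x_j) dx_i ∧ dx_j. Under the identification (dy ∧ dz, dz ∧ dx, dx ∧ dy) ↔ (e_x, e_y, e_z), the coefficients are exactly the components of curl F. Compute:
  ∂R/∂y - ∂Q/∂z = (x) - (-y) = x + y
  ∂P/∂z - ∂R/∂x = (0) - (y) = -y
  ∂Q/∂x - ∂P/∂y = (-y) - (2*x) = -2*x - y.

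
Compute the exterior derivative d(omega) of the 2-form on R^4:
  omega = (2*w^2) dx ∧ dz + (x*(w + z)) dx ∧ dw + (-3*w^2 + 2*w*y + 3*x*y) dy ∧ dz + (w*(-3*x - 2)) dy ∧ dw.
d(omega) = (4*w - x) dx ∧ dz ∧ dw + (3*y) dx ∧ dy ∧ dz + (-6*w + 2*y) dy ∧ dz ∧ dw + (-3*w) dx ∧ dy ∧ dw

For a 2-form omega = sum_{i<j} g_{ij} dx_i ∧ dx_j, the exterior derivative is
  d(omega) = sum_{i<j} d(g_{ij}) ∧ dx_i ∧ dx_j = sum_{i<j, k} (∂g_{ij}/∂x_k) dx_k ∧ dx_i ∧ dx_j.
Expand each term, using dx_k ∧ dx_i ∧ dx_j = sgn(permutation) dx_{(a)} ∧ dx_{(b)} ∧ dx_{(c)} with (a < b < c) sorted:
  d(2*w^2) includes (∂/∂w)(2*w^2) dw = (4*w) dw, which multiplied by dx ∧ dz gives (4*w) dx ∧ dz ∧ dw
  d(x*(w + z)) includes (∂/∂z)(x*(w + z)) dz = (x) dz, which multiplied by dx ∧ dw gives (-x) dx ∧ dz ∧ dw
  d(-3*w^2 + 2*w*y + 3*x*y) includes (∂/∂x)(-3*w^2 + 2*w*y + 3*x*y) dx = (3*y) dx, which multiplied by dy ∧ dz gives (3*y) dx ∧ dy ∧ dz
  d(-3*w^2 + 2*w*y + 3*x*y) includes (∂/∂w)(-3*w^2 + 2*w*y + 3*x*y) dw = (-6*w + 2*y) dw, which multiplied by dy ∧ dz gives (-6*w + 2*y) dy ∧ dz ∧ dw
  d(w*(-3*x - 2)) includes (∂/∂x)(w*(-3*x - 2)) dx = (-3*w) dx, which multiplied by dy ∧ dw gives (-3*w) dx ∧ dy ∧ dw
Collecting like 3-forms: d(omega) = (4*w - x) dx ∧ dz ∧ dw + (3*y) dx ∧ dy ∧ dz + (-6*w + 2*y) dy ∧ dz ∧ dw + (-3*w) dx ∧ dy ∧ dw.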